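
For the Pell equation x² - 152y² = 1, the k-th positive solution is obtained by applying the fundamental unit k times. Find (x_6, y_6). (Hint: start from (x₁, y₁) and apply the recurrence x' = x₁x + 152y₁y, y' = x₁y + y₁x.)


Step 1: Find the fundamental solution (x₁, y₁) of x² - 152y² = 1.
  Expand √152 as a continued fraction. a₀ = ⌊√152⌋ = 12; iterate m_{k+1} = d_k·a_k − m_k, d_{k+1} = (152 − m_{k+1}²)/d_k, a_{k+1} = ⌊(a₀ + m_{k+1})/d_{k+1}⌋ (starting m₀ = 0, d₀ = 1), with convergents p_k = a_k·p_{k-1} + p_{k-2}, q_k = a_k·q_{k-1} + q_{k-2} (p₋₁ = 1, q₋₁ = 0):
  k = 0: a₀ = 12; p₀/q₀ = 12/1; p₀² − 152·q₀² = 144 − 152 = -8.
  k = 1: m = 12, d = 8, a = ⌊(12 + 12)/8⌋ = 3; p/q = (3·12 + 1)/(3·1 + 0) = 37/3; p² − 152·q² = 1369 − 1368 = 1.
  The first convergent with p² − 152·q² = 1 gives the fundamental solution (x₁, y₁) = (37, 3).
Step 2: Apply the recurrence (x_{n+1}, y_{n+1}) = (x₁x_n + 152y₁y_n, x₁y_n + y₁x_n) repeatedly.
  From (x_1, y_1) = (37, 3): x_2 = 37·37 + 152·3·3 = 2737; y_2 = 37·3 + 3·37 = 222.
  From (x_2, y_2) = (2737, 222): x_3 = 37·2737 + 152·3·222 = 202501; y_3 = 37·222 + 3·2737 = 16425.
  From (x_3, y_3) = (202501, 16425): x_4 = 37·202501 + 152·3·16425 = 14982337; y_4 = 37·16425 + 3·202501 = 1215228.
  From (x_4, y_4) = (14982337, 1215228): x_5 = 37·14982337 + 152·3·1215228 = 1108490437; y_5 = 37·1215228 + 3·14982337 = 89910447.
  From (x_5, y_5) = (1108490437, 89910447): x_6 = 37·1108490437 + 152·3·89910447 = 82013310001; y_6 = 37·89910447 + 3·1108490437 = 6652157850.
Step 3: Verify x_6² - 152·y_6² = 6726183017320126620001 - 6726183017320126620000 = 1 (should be 1). ✓

(x_1, y_1) = (37, 3); (x_6, y_6) = (82013310001, 6652157850).


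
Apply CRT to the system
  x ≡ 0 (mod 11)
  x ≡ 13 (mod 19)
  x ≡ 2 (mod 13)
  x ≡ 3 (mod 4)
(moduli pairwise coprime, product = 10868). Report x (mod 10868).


Product of moduli M = 11 · 19 · 13 · 4 = 10868.
Merge one congruence at a time:
  Start: x ≡ 0 (mod 11).
  Combine with x ≡ 13 (mod 19); new modulus lcm = 209.
    Write x = 0 + 11·t and substitute into x ≡ 13 (mod 19): 11·t ≡ 13 − 0 = 13 (mod 19).
    The inverse of 11 mod 19 is 7 (since 11·7 = 77 = 4·19 + 1), so t ≡ 7·13 = 91 ≡ 15 (mod 19).
    Then x = 0 + 11·15 = 165, valid modulo lcm(11, 19) = 209: x ≡ 165 (mod 209).
  Combine with x ≡ 2 (mod 13); new modulus lcm = 2717.
    Write x = 165 + 209·t and substitute into x ≡ 2 (mod 13): 209·t ≡ 2 − 165 = -163 (mod 13).
    Reduce coefficients mod 13: 1·t ≡ 6 (mod 13).
    So t ≡ 6 (mod 13).
    Then x = 165 + 209·6 = 1419, valid modulo lcm(209, 13) = 2717: x ≡ 1419 (mod 2717).
  Combine with x ≡ 3 (mod 4); new modulus lcm = 10868.
    Write x = 1419 + 2717·t and substitute into x ≡ 3 (mod 4): 2717·t ≡ 3 − 1419 = -1416 (mod 4).
    Reduce coefficients mod 4: 1·t ≡ 0 (mod 4).
    So t ≡ 0 (mod 4).
    Then x = 1419 + 2717·0 = 1419, valid modulo lcm(2717, 4) = 10868: x ≡ 1419 (mod 10868).
Verify against each original: 1419 mod 11 = 0, 1419 mod 19 = 13, 1419 mod 13 = 2, 1419 mod 4 = 3.

x ≡ 1419 (mod 10868).


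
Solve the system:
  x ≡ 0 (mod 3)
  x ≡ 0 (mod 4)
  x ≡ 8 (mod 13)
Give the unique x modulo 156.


Moduli 3, 4, 13 are pairwise coprime; by CRT there is a unique solution modulo M = 3 · 4 · 13 = 156.
Solve pairwise, accumulating the modulus:
  Start with x ≡ 0 (mod 3).
  Combine with x ≡ 0 (mod 4): since gcd(3, 4) = 1, we get a unique residue mod 12.
    Write x = 0 + 3·t and substitute into x ≡ 0 (mod 4): 3·t ≡ 0 − 0 = 0 (mod 4).
    The inverse of 3 mod 4 is 3 (since 3·3 = 9 = 2·4 + 1), so t ≡ 3·0 = 0 ≡ 0 (mod 4).
    Then x = 0 + 3·0 = 0, valid modulo lcm(3, 4) = 12: x ≡ 0 (mod 12).
  Combine with x ≡ 8 (mod 13): since gcd(12, 13) = 1, we get a unique residue mod 156.
    Write x = 0 + 12·t and substitute into x ≡ 8 (mod 13): 12·t ≡ 8 − 0 = 8 (mod 13).
    The inverse of 12 mod 13 is 12 (since 12·12 = 144 = 11·13 + 1), so t ≡ 12·8 = 96 ≡ 5 (mod 13).
    Then x = 0 + 12·5 = 60, valid modulo lcm(12, 13) = 156: x ≡ 60 (mod 156).
Verify: 60 mod 3 = 0 ✓, 60 mod 4 = 0 ✓, 60 mod 13 = 8 ✓.

x ≡ 60 (mod 156).


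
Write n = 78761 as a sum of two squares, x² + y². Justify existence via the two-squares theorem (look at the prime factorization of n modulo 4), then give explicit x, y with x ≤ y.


Step 1: Factor n = 78761 = 17 · 41 · 113.
Step 2: Check the mod-4 condition on each prime factor: 17 ≡ 1 (mod 4), exponent 1; 41 ≡ 1 (mod 4), exponent 1; 113 ≡ 1 (mod 4), exponent 1.
All primes ≡ 3 (mod 4) appear to even exponent (or don't appear), so by the two-squares theorem n IS expressible as a sum of two squares.
Step 3: Build a representation. Here n = 17 · 41 · 113 is a product of primes ≡ 1 (mod 4). Each prime p ≡ 1 (mod 4) is itself a sum of two squares; find a² by testing p − a² for a perfect square:
  17: 17 − 1² = 16 = 4² ⇒ 17 = 1² + 4².
  41: 41 − 1² = 40, 41 − 2² = 37, 41 − 3² = 32, 41 − 4² = 25 = 5² ⇒ 41 = 4² + 5².
  113: 113 − 1² = 112, 113 − 2² = 109, 113 − 3² = 104, 113 − 4² = 97, 113 − 5² = 88, 113 − 6² = 77, 113 − 7² = 64 = 8² ⇒ 113 = 7² + 8².
  Combine using the Brahmagupta–Fibonacci identity (a² + b²)(c² + d²) = (ac − bd)² + (ad + bc)² = (ac + bd)² + (ad − bc)²:
  17 · 41 = 697: from (1² + 4²)(4² + 5²), take (1·4 − 4·5, 1·5 + 4·4) = (4 − 20, 5 + 16) = (-16, 21); dropping signs (only squares matter) gives (16, 21); check 16² + 21² = 256 + 441 = 697 ✓.
  697 · 113 = 78761: from (16² + 21²)(7² + 8²), take (16·7 − 21·8, 16·8 + 21·7) = (112 − 168, 128 + 147) = (-56, 275); dropping signs (only squares matter) gives (56, 275); check 56² + 275² = 3136 + 75625 = 78761 ✓.
Step 4: Order so x ≤ y and verify: 56² + 275² = 3136 + 75625 = 78761 = n. ✓

n = 78761 = 56² + 275² (one valid representation with x ≤ y).


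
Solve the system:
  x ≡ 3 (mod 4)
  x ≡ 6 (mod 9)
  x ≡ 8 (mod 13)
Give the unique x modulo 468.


Moduli 4, 9, 13 are pairwise coprime; by CRT there is a unique solution modulo M = 4 · 9 · 13 = 468.
Solve pairwise, accumulating the modulus:
  Start with x ≡ 3 (mod 4).
  Combine with x ≡ 6 (mod 9): since gcd(4, 9) = 1, we get a unique residue mod 36.
    Write x = 3 + 4·t and substitute into x ≡ 6 (mod 9): 4·t ≡ 6 − 3 = 3 (mod 9).
    The inverse of 4 mod 9 is 7 (since 4·7 = 28 = 3·9 + 1), so t ≡ 7·3 = 21 ≡ 3 (mod 9).
    Then x = 3 + 4·3 = 15, valid modulo lcm(4, 9) = 36: x ≡ 15 (mod 36).
  Combine with x ≡ 8 (mod 13): since gcd(36, 13) = 1, we get a unique residue mod 468.
    Write x = 15 + 36·t and substitute into x ≡ 8 (mod 13): 36·t ≡ 8 − 15 = -7 (mod 13).
    Reduce coefficients mod 13: 10·t ≡ 6 (mod 13).
    The inverse of 10 mod 13 is 4 (since 10·4 = 40 = 3·13 + 1), so t ≡ 4·6 = 24 ≡ 11 (mod 13).
    Then x = 15 + 36·11 = 411, valid modulo lcm(36, 13) = 468: x ≡ 411 (mod 468).
Verify: 411 mod 4 = 3 ✓, 411 mod 9 = 6 ✓, 411 mod 13 = 8 ✓.

x ≡ 411 (mod 468).


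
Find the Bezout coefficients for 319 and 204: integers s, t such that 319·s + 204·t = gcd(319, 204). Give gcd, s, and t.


Euclidean algorithm on (319, 204) — divide until remainder is 0:
  319 = 1 · 204 + 115
  204 = 1 · 115 + 89
  115 = 1 · 89 + 26
  89 = 3 · 26 + 11
  26 = 2 · 11 + 4
  11 = 2 · 4 + 3
  4 = 1 · 3 + 1
  3 = 3 · 1 + 0
gcd(319, 204) = 1.
Track Bezout coefficients alongside the remainders: start with r₀ = 319 = a·1 + b·0 (s = 1, t = 0) and r₁ = 204 = a·0 + b·1 (s = 0, t = 1); each new remainder r_{k+1} = r_{k-1} − q_k·r_k inherits s_{k+1} = s_{k-1} − q_k·s_k, t_{k+1} = t_{k-1} − q_k·t_k, so r_k = a·s_k + b·t_k at every step:
  q = 1: r = 115, s = 1 − 1·0 = 1, t = 0 − 1·1 = -1  (check: 319·1 + 204·(-1) = 115)
  q = 1: r = 89, s = 0 − 1·1 = -1, t = 1 − 1·(-1) = 2  (check: 319·(-1) + 204·2 = 89)
  q = 1: r = 26, s = 1 − 1·(-1) = 2, t = -1 − 1·2 = -3  (check: 319·2 + 204·(-3) = 26)
  q = 3: r = 11, s = -1 − 3·2 = -7, t = 2 − 3·(-3) = 11  (check: 319·(-7) + 204·11 = 11)
  q = 2: r = 4, s = 2 − 2·(-7) = 16, t = -3 − 2·11 = -25  (check: 319·16 + 204·(-25) = 4)
  q = 2: r = 3, s = -7 − 2·16 = -39, t = 11 − 2·(-25) = 61  (check: 319·(-39) + 204·61 = 3)
  q = 1: r = 1, s = 16 − 1·(-39) = 55, t = -25 − 1·61 = -86  (check: 319·55 + 204·(-86) = 1)
The row with r = 1 (the gcd) gives the Bezout coefficients s = 55, t = -86.
Result: 319 · (55) + 204 · (-86) = 1.

gcd(319, 204) = 1; s = 55, t = -86 (check: 319·55 + 204·(-86) = 1).


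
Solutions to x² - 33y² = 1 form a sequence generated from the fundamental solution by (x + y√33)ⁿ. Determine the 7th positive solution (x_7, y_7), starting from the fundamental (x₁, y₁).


Step 1: Find the fundamental solution (x₁, y₁) of x² - 33y² = 1.
  Expand √33 as a continued fraction. a₀ = ⌊√33⌋ = 5; iterate m_{k+1} = d_k·a_k − m_k, d_{k+1} = (33 − m_{k+1}²)/d_k, a_{k+1} = ⌊(a₀ + m_{k+1})/d_{k+1}⌋ (starting m₀ = 0, d₀ = 1), with convergents p_k = a_k·p_{k-1} + p_{k-2}, q_k = a_k·q_{k-1} + q_{k-2} (p₋₁ = 1, q₋₁ = 0):
  k = 0: a₀ = 5; p₀/q₀ = 5/1; p₀² − 33·q₀² = 25 − 33 = -8.
  k = 1: m = 5, d = 8, a = ⌊(5 + 5)/8⌋ = 1; p/q = (1·5 + 1)/(1·1 + 0) = 6/1; p² − 33·q² = 36 − 33 = 3.
  k = 2: m = 3, d = 3, a = ⌊(5 + 3)/3⌋ = 2; p/q = (2·6 + 5)/(2·1 + 1) = 17/3; p² − 33·q² = 289 − 297 = -8.
  k = 3: m = 3, d = 8, a = ⌊(5 + 3)/8⌋ = 1; p/q = (1·17 + 6)/(1·3 + 1) = 23/4; p² − 33·q² = 529 − 528 = 1.
  The first convergent with p² − 33·q² = 1 gives the fundamental solution (x₁, y₁) = (23, 4).
Step 2: Apply the recurrence (x_{n+1}, y_{n+1}) = (x₁x_n + 33y₁y_n, x₁y_n + y₁x_n) repeatedly.
  From (x_1, y_1) = (23, 4): x_2 = 23·23 + 33·4·4 = 1057; y_2 = 23·4 + 4·23 = 184.
  From (x_2, y_2) = (1057, 184): x_3 = 23·1057 + 33·4·184 = 48599; y_3 = 23·184 + 4·1057 = 8460.
  From (x_3, y_3) = (48599, 8460): x_4 = 23·48599 + 33·4·8460 = 2234497; y_4 = 23·8460 + 4·48599 = 388976.
  From (x_4, y_4) = (2234497, 388976): x_5 = 23·2234497 + 33·4·388976 = 102738263; y_5 = 23·388976 + 4·2234497 = 17884436.
  From (x_5, y_5) = (102738263, 17884436): x_6 = 23·102738263 + 33·4·17884436 = 4723725601; y_6 = 23·17884436 + 4·102738263 = 822295080.
  From (x_6, y_6) = (4723725601, 822295080): x_7 = 23·4723725601 + 33·4·822295080 = 217188639383; y_7 = 23·822295080 + 4·4723725601 = 37807689244.
Step 3: Verify x_7² - 33·y_7² = 47170905077038818620689 - 47170905077038818620688 = 1 (should be 1). ✓

(x_1, y_1) = (23, 4); (x_7, y_7) = (217188639383, 37807689244).


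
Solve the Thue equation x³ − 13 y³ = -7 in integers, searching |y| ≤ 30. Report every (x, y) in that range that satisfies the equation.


The equation is x³ - 13y³ = -7. For fixed y, x³ = 13·y³ − 7, so a solution requires the RHS to be a perfect cube.
Strategy: iterate y from -30 to 30, compute RHS = 13·y³ − 7, and check whether it is a (positive or negative) perfect cube.
Check small values of y:
  y = 0: RHS = -7 is not a perfect cube.
  y = 1: RHS = 6 is not a perfect cube.
  y = -1: RHS = -20 is not a perfect cube.
  y = 2: RHS = 97 is not a perfect cube.
  y = -2: RHS = -111 is not a perfect cube.
  y = 3: RHS = 344 is not a perfect cube.
  y = -3: RHS = -358 is not a perfect cube.
Continuing the search up to |y| = 30 finds no solutions either.
No (x, y) in the scanned range satisfies the equation.

No integer solutions with |y| ≤ 30.


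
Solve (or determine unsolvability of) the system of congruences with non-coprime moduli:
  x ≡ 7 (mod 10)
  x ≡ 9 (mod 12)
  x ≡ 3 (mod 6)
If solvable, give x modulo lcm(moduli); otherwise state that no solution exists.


Moduli 10, 12, 6 are not pairwise coprime, so CRT works modulo lcm(m_i) when all pairwise compatibility conditions hold.
Pairwise compatibility: gcd(m_i, m_j) must divide a_i - a_j for every pair.
Merge one congruence at a time:
  Start: x ≡ 7 (mod 10).
  Combine with x ≡ 9 (mod 12): gcd(10, 12) = 2; 9 - 7 = 2, which IS divisible by 2, so compatible.
    Write x = 7 + 10·t and substitute into x ≡ 9 (mod 12): 10·t ≡ 9 − 7 = 2 (mod 12).
    Divide the congruence (and modulus) by g = 2: 5·t ≡ 1 (mod 6).
    The inverse of 5 mod 6 is 5 (since 5·5 = 25 = 4·6 + 1), so t ≡ 5·1 = 5 ≡ 5 (mod 6).
    Then x = 7 + 10·5 = 57, valid modulo lcm(10, 12) = 60: x ≡ 57 (mod 60).
  Combine with x ≡ 3 (mod 6): gcd(60, 6) = 6; 3 - 57 = -54, which IS divisible by 6, so compatible.
    Write x = 57 + 60·t and substitute into x ≡ 3 (mod 6): 60·t ≡ 3 − 57 = -54 (mod 6).
    Divide the congruence (and modulus) by g = 6: 10·t ≡ -9 (mod 1).
    Modulo 1 every t works; take t = 0.
    Then x = 57 + 60·0 = 57, valid modulo lcm(60, 6) = 60: x ≡ 57 (mod 60).
Verify: 57 mod 10 = 7, 57 mod 12 = 9, 57 mod 6 = 3.

x ≡ 57 (mod 60).


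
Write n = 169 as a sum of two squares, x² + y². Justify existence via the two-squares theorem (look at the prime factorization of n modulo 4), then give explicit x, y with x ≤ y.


Step 1: Factor n = 169 = 13^2.
Step 2: Check the mod-4 condition on each prime factor: 13 ≡ 1 (mod 4), exponent 2.
All primes ≡ 3 (mod 4) appear to even exponent (or don't appear), so by the two-squares theorem n IS expressible as a sum of two squares.
Step 3: Build a representation. Here n = 13 · 13 is a product of primes ≡ 1 (mod 4). Each prime p ≡ 1 (mod 4) is itself a sum of two squares; find a² by testing p − a² for a perfect square:
  13: 13 − 1² = 12, 13 − 2² = 9 = 3² ⇒ 13 = 2² + 3².
  Combine using the Brahmagupta–Fibonacci identity (a² + b²)(c² + d²) = (ac − bd)² + (ad + bc)² = (ac + bd)² + (ad − bc)²:
  13 · 13 = 169: from (2² + 3²)(2² + 3²), take (2·2 − 3·3, 2·3 + 3·2) = (4 − 9, 6 + 6) = (-5, 12); dropping signs (only squares matter) gives (5, 12); check 5² + 12² = 25 + 144 = 169 ✓.
Step 4: Order so x ≤ y and verify: 5² + 12² = 25 + 144 = 169 = n. ✓

n = 169 = 5² + 12² (one valid representation with x ≤ y).


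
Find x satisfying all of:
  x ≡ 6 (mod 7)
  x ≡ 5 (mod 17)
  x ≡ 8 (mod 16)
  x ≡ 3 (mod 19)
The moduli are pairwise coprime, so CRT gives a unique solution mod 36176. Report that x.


Product of moduli M = 7 · 17 · 16 · 19 = 36176.
Merge one congruence at a time:
  Start: x ≡ 6 (mod 7).
  Combine with x ≡ 5 (mod 17); new modulus lcm = 119.
    Write x = 6 + 7·t and substitute into x ≡ 5 (mod 17): 7·t ≡ 5 − 6 = -1 (mod 17).
    Reduce coefficients mod 17: 7·t ≡ 16 (mod 17).
    The inverse of 7 mod 17 is 5 (since 7·5 = 35 = 2·17 + 1), so t ≡ 5·16 = 80 ≡ 12 (mod 17).
    Then x = 6 + 7·12 = 90, valid modulo lcm(7, 17) = 119: x ≡ 90 (mod 119).
  Combine with x ≡ 8 (mod 16); new modulus lcm = 1904.
    Write x = 90 + 119·t and substitute into x ≡ 8 (mod 16): 119·t ≡ 8 − 90 = -82 (mod 16).
    Reduce coefficients mod 16: 7·t ≡ 14 (mod 16).
    The inverse of 7 mod 16 is 7 (since 7·7 = 49 = 3·16 + 1), so t ≡ 7·14 = 98 ≡ 2 (mod 16).
    Then x = 90 + 119·2 = 328, valid modulo lcm(119, 16) = 1904: x ≡ 328 (mod 1904).
  Combine with x ≡ 3 (mod 19); new modulus lcm = 36176.
    Write x = 328 + 1904·t and substitute into x ≡ 3 (mod 19): 1904·t ≡ 3 − 328 = -325 (mod 19).
    Reduce coefficients mod 19: 4·t ≡ 17 (mod 19).
    The inverse of 4 mod 19 is 5 (since 4·5 = 20 = 1·19 + 1), so t ≡ 5·17 = 85 ≡ 9 (mod 19).
    Then x = 328 + 1904·9 = 17464, valid modulo lcm(1904, 19) = 36176: x ≡ 17464 (mod 36176).
Verify against each original: 17464 mod 7 = 6, 17464 mod 17 = 5, 17464 mod 16 = 8, 17464 mod 19 = 3.

x ≡ 17464 (mod 36176).


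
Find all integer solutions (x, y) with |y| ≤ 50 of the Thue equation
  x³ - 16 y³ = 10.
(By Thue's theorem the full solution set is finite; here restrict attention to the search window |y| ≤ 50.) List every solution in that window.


The equation is x³ - 16y³ = 10. For fixed y, x³ = 16·y³ + 10, so a solution requires the RHS to be a perfect cube.
Strategy: iterate y from -50 to 50, compute RHS = 16·y³ + 10, and check whether it is a (positive or negative) perfect cube.
Check small values of y:
  y = 0: RHS = 10 is not a perfect cube.
  y = 1: RHS = 26 is not a perfect cube.
  y = -1: RHS = -6 is not a perfect cube.
  y = 2: RHS = 138 is not a perfect cube.
  y = -2: RHS = -118 is not a perfect cube.
  y = 3: RHS = 442 is not a perfect cube.
  y = -3: RHS = -422 is not a perfect cube.
Continuing the search up to |y| = 50 finds no solutions either.
No (x, y) in the scanned range satisfies the equation.

No integer solutions with |y| ≤ 50.


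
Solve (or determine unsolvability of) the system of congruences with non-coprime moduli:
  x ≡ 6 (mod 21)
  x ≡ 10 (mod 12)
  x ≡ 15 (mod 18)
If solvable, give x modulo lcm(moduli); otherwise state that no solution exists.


Moduli 21, 12, 18 are not pairwise coprime, so CRT works modulo lcm(m_i) when all pairwise compatibility conditions hold.
Pairwise compatibility: gcd(m_i, m_j) must divide a_i - a_j for every pair.
Merge one congruence at a time:
  Start: x ≡ 6 (mod 21).
  Combine with x ≡ 10 (mod 12): gcd(21, 12) = 3, and 10 - 6 = 4 is NOT divisible by 3.
    ⇒ system is inconsistent (no integer solution).

No solution (the system is inconsistent).


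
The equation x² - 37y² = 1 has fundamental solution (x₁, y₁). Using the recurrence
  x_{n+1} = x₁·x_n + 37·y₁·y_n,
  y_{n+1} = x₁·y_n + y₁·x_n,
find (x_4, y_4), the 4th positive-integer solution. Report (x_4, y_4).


Step 1: Find the fundamental solution (x₁, y₁) of x² - 37y² = 1.
  Expand √37 as a continued fraction. a₀ = ⌊√37⌋ = 6; iterate m_{k+1} = d_k·a_k − m_k, d_{k+1} = (37 − m_{k+1}²)/d_k, a_{k+1} = ⌊(a₀ + m_{k+1})/d_{k+1}⌋ (starting m₀ = 0, d₀ = 1), with convergents p_k = a_k·p_{k-1} + p_{k-2}, q_k = a_k·q_{k-1} + q_{k-2} (p₋₁ = 1, q₋₁ = 0):
  k = 0: a₀ = 6; p₀/q₀ = 6/1; p₀² − 37·q₀² = 36 − 37 = -1.
  k = 1: m = 6, d = 1, a = ⌊(6 + 6)/1⌋ = 12; p/q = (12·6 + 1)/(12·1 + 0) = 73/12; p² − 37·q² = 5329 − 5328 = 1.
  The first convergent with p² − 37·q² = 1 gives the fundamental solution (x₁, y₁) = (73, 12).
Step 2: Apply the recurrence (x_{n+1}, y_{n+1}) = (x₁x_n + 37y₁y_n, x₁y_n + y₁x_n) repeatedly.
  From (x_1, y_1) = (73, 12): x_2 = 73·73 + 37·12·12 = 10657; y_2 = 73·12 + 12·73 = 1752.
  From (x_2, y_2) = (10657, 1752): x_3 = 73·10657 + 37·12·1752 = 1555849; y_3 = 73·1752 + 12·10657 = 255780.
  From (x_3, y_3) = (1555849, 255780): x_4 = 73·1555849 + 37·12·255780 = 227143297; y_4 = 73·255780 + 12·1555849 = 37342128.
Step 3: Verify x_4² - 37·y_4² = 51594077372030209 - 51594077372030208 = 1 (should be 1). ✓

(x_1, y_1) = (73, 12); (x_4, y_4) = (227143297, 37342128).


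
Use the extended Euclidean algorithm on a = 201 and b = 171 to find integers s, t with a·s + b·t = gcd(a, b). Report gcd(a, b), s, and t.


Euclidean algorithm on (201, 171) — divide until remainder is 0:
  201 = 1 · 171 + 30
  171 = 5 · 30 + 21
  30 = 1 · 21 + 9
  21 = 2 · 9 + 3
  9 = 3 · 3 + 0
gcd(201, 171) = 3.
Track Bezout coefficients alongside the remainders: start with r₀ = 201 = a·1 + b·0 (s = 1, t = 0) and r₁ = 171 = a·0 + b·1 (s = 0, t = 1); each new remainder r_{k+1} = r_{k-1} − q_k·r_k inherits s_{k+1} = s_{k-1} − q_k·s_k, t_{k+1} = t_{k-1} − q_k·t_k, so r_k = a·s_k + b·t_k at every step:
  q = 1: r = 30, s = 1 − 1·0 = 1, t = 0 − 1·1 = -1  (check: 201·1 + 171·(-1) = 30)
  q = 5: r = 21, s = 0 − 5·1 = -5, t = 1 − 5·(-1) = 6  (check: 201·(-5) + 171·6 = 21)
  q = 1: r = 9, s = 1 − 1·(-5) = 6, t = -1 − 1·6 = -7  (check: 201·6 + 171·(-7) = 9)
  q = 2: r = 3, s = -5 − 2·6 = -17, t = 6 − 2·(-7) = 20  (check: 201·(-17) + 171·20 = 3)
The row with r = 3 (the gcd) gives the Bezout coefficients s = -17, t = 20.
Result: 201 · (-17) + 171 · (20) = 3.

gcd(201, 171) = 3; s = -17, t = 20 (check: 201·(-17) + 171·20 = 3).


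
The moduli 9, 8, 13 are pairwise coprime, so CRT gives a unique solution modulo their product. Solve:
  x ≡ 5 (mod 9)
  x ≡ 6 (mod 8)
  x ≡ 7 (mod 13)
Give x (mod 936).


Moduli 9, 8, 13 are pairwise coprime; by CRT there is a unique solution modulo M = 9 · 8 · 13 = 936.
Solve pairwise, accumulating the modulus:
  Start with x ≡ 5 (mod 9).
  Combine with x ≡ 6 (mod 8): since gcd(9, 8) = 1, we get a unique residue mod 72.
    Write x = 5 + 9·t and substitute into x ≡ 6 (mod 8): 9·t ≡ 6 − 5 = 1 (mod 8).
    Reduce coefficients mod 8: 1·t ≡ 1 (mod 8).
    So t ≡ 1 (mod 8).
    Then x = 5 + 9·1 = 14, valid modulo lcm(9, 8) = 72: x ≡ 14 (mod 72).
  Combine with x ≡ 7 (mod 13): since gcd(72, 13) = 1, we get a unique residue mod 936.
    Write x = 14 + 72·t and substitute into x ≡ 7 (mod 13): 72·t ≡ 7 − 14 = -7 (mod 13).
    Reduce coefficients mod 13: 7·t ≡ 6 (mod 13).
    The inverse of 7 mod 13 is 2 (since 7·2 = 14 = 1·13 + 1), so t ≡ 2·6 = 12 ≡ 12 (mod 13).
    Then x = 14 + 72·12 = 878, valid modulo lcm(72, 13) = 936: x ≡ 878 (mod 936).
Verify: 878 mod 9 = 5 ✓, 878 mod 8 = 6 ✓, 878 mod 13 = 7 ✓.

x ≡ 878 (mod 936).


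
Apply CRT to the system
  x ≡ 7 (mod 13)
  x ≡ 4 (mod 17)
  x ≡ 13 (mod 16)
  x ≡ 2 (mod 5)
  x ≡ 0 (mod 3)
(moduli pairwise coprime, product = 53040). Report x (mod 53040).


Product of moduli M = 13 · 17 · 16 · 5 · 3 = 53040.
Merge one congruence at a time:
  Start: x ≡ 7 (mod 13).
  Combine with x ≡ 4 (mod 17); new modulus lcm = 221.
    Write x = 7 + 13·t and substitute into x ≡ 4 (mod 17): 13·t ≡ 4 − 7 = -3 (mod 17).
    Reduce coefficients mod 17: 13·t ≡ 14 (mod 17).
    The inverse of 13 mod 17 is 4 (since 13·4 = 52 = 3·17 + 1), so t ≡ 4·14 = 56 ≡ 5 (mod 17).
    Then x = 7 + 13·5 = 72, valid modulo lcm(13, 17) = 221: x ≡ 72 (mod 221).
  Combine with x ≡ 13 (mod 16); new modulus lcm = 3536.
    Write x = 72 + 221·t and substitute into x ≡ 13 (mod 16): 221·t ≡ 13 − 72 = -59 (mod 16).
    Reduce coefficients mod 16: 13·t ≡ 5 (mod 16).
    The inverse of 13 mod 16 is 5 (since 13·5 = 65 = 4·16 + 1), so t ≡ 5·5 = 25 ≡ 9 (mod 16).
    Then x = 72 + 221·9 = 2061, valid modulo lcm(221, 16) = 3536: x ≡ 2061 (mod 3536).
  Combine with x ≡ 2 (mod 5); new modulus lcm = 17680.
    Write x = 2061 + 3536·t and substitute into x ≡ 2 (mod 5): 3536·t ≡ 2 − 2061 = -2059 (mod 5).
    Reduce coefficients mod 5: 1·t ≡ 1 (mod 5).
    So t ≡ 1 (mod 5).
    Then x = 2061 + 3536·1 = 5597, valid modulo lcm(3536, 5) = 17680: x ≡ 5597 (mod 17680).
  Combine with x ≡ 0 (mod 3); new modulus lcm = 53040.
    Write x = 5597 + 17680·t and substitute into x ≡ 0 (mod 3): 17680·t ≡ 0 − 5597 = -5597 (mod 3).
    Reduce coefficients mod 3: 1·t ≡ 1 (mod 3).
    So t ≡ 1 (mod 3).
    Then x = 5597 + 17680·1 = 23277, valid modulo lcm(17680, 3) = 53040: x ≡ 23277 (mod 53040).
Verify against each original: 23277 mod 13 = 7, 23277 mod 17 = 4, 23277 mod 16 = 13, 23277 mod 5 = 2, 23277 mod 3 = 0.

x ≡ 23277 (mod 53040).


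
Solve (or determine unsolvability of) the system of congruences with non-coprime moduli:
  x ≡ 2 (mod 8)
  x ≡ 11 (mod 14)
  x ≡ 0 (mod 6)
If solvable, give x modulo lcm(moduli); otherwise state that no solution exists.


Moduli 8, 14, 6 are not pairwise coprime, so CRT works modulo lcm(m_i) when all pairwise compatibility conditions hold.
Pairwise compatibility: gcd(m_i, m_j) must divide a_i - a_j for every pair.
Merge one congruence at a time:
  Start: x ≡ 2 (mod 8).
  Combine with x ≡ 11 (mod 14): gcd(8, 14) = 2, and 11 - 2 = 9 is NOT divisible by 2.
    ⇒ system is inconsistent (no integer solution).

No solution (the system is inconsistent).


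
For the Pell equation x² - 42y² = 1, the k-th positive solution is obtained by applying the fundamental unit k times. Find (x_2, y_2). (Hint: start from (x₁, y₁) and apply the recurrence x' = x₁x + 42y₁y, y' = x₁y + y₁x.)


Step 1: Find the fundamental solution (x₁, y₁) of x² - 42y² = 1.
  Expand √42 as a continued fraction. a₀ = ⌊√42⌋ = 6; iterate m_{k+1} = d_k·a_k − m_k, d_{k+1} = (42 − m_{k+1}²)/d_k, a_{k+1} = ⌊(a₀ + m_{k+1})/d_{k+1}⌋ (starting m₀ = 0, d₀ = 1), with convergents p_k = a_k·p_{k-1} + p_{k-2}, q_k = a_k·q_{k-1} + q_{k-2} (p₋₁ = 1, q₋₁ = 0):
  k = 0: a₀ = 6; p₀/q₀ = 6/1; p₀² − 42·q₀² = 36 − 42 = -6.
  k = 1: m = 6, d = 6, a = ⌊(6 + 6)/6⌋ = 2; p/q = (2·6 + 1)/(2·1 + 0) = 13/2; p² − 42·q² = 169 − 168 = 1.
  The first convergent with p² − 42·q² = 1 gives the fundamental solution (x₁, y₁) = (13, 2).
Step 2: Apply the recurrence (x_{n+1}, y_{n+1}) = (x₁x_n + 42y₁y_n, x₁y_n + y₁x_n) repeatedly.
  From (x_1, y_1) = (13, 2): x_2 = 13·13 + 42·2·2 = 337; y_2 = 13·2 + 2·13 = 52.
Step 3: Verify x_2² - 42·y_2² = 113569 - 113568 = 1 (should be 1). ✓

(x_1, y_1) = (13, 2); (x_2, y_2) = (337, 52).


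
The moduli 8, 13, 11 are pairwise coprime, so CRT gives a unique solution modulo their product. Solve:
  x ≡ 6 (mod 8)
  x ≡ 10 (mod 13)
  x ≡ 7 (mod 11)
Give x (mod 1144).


Moduli 8, 13, 11 are pairwise coprime; by CRT there is a unique solution modulo M = 8 · 13 · 11 = 1144.
Solve pairwise, accumulating the modulus:
  Start with x ≡ 6 (mod 8).
  Combine with x ≡ 10 (mod 13): since gcd(8, 13) = 1, we get a unique residue mod 104.
    Write x = 6 + 8·t and substitute into x ≡ 10 (mod 13): 8·t ≡ 10 − 6 = 4 (mod 13).
    The inverse of 8 mod 13 is 5 (since 8·5 = 40 = 3·13 + 1), so t ≡ 5·4 = 20 ≡ 7 (mod 13).
    Then x = 6 + 8·7 = 62, valid modulo lcm(8, 13) = 104: x ≡ 62 (mod 104).
  Combine with x ≡ 7 (mod 11): since gcd(104, 11) = 1, we get a unique residue mod 1144.
    Write x = 62 + 104·t and substitute into x ≡ 7 (mod 11): 104·t ≡ 7 − 62 = -55 (mod 11).
    Reduce coefficients mod 11: 5·t ≡ 0 (mod 11).
    The inverse of 5 mod 11 is 9 (since 5·9 = 45 = 4·11 + 1), so t ≡ 9·0 = 0 ≡ 0 (mod 11).
    Then x = 62 + 104·0 = 62, valid modulo lcm(104, 11) = 1144: x ≡ 62 (mod 1144).
Verify: 62 mod 8 = 6 ✓, 62 mod 13 = 10 ✓, 62 mod 11 = 7 ✓.

x ≡ 62 (mod 1144).


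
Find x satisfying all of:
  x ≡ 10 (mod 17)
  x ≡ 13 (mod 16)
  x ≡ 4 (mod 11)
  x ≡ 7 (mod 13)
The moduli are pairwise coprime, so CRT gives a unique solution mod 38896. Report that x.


Product of moduli M = 17 · 16 · 11 · 13 = 38896.
Merge one congruence at a time:
  Start: x ≡ 10 (mod 17).
  Combine with x ≡ 13 (mod 16); new modulus lcm = 272.
    Write x = 10 + 17·t and substitute into x ≡ 13 (mod 16): 17·t ≡ 13 − 10 = 3 (mod 16).
    Reduce coefficients mod 16: 1·t ≡ 3 (mod 16).
    So t ≡ 3 (mod 16).
    Then x = 10 + 17·3 = 61, valid modulo lcm(17, 16) = 272: x ≡ 61 (mod 272).
  Combine with x ≡ 4 (mod 11); new modulus lcm = 2992.
    Write x = 61 + 272·t and substitute into x ≡ 4 (mod 11): 272·t ≡ 4 − 61 = -57 (mod 11).
    Reduce coefficients mod 11: 8·t ≡ 9 (mod 11).
    The inverse of 8 mod 11 is 7 (since 8·7 = 56 = 5·11 + 1), so t ≡ 7·9 = 63 ≡ 8 (mod 11).
    Then x = 61 + 272·8 = 2237, valid modulo lcm(272, 11) = 2992: x ≡ 2237 (mod 2992).
  Combine with x ≡ 7 (mod 13); new modulus lcm = 38896.
    Write x = 2237 + 2992·t and substitute into x ≡ 7 (mod 13): 2992·t ≡ 7 − 2237 = -2230 (mod 13).
    Reduce coefficients mod 13: 2·t ≡ 6 (mod 13).
    The inverse of 2 mod 13 is 7 (since 2·7 = 14 = 1·13 + 1), so t ≡ 7·6 = 42 ≡ 3 (mod 13).
    Then x = 2237 + 2992·3 = 11213, valid modulo lcm(2992, 13) = 38896: x ≡ 11213 (mod 38896).
Verify against each original: 11213 mod 17 = 10, 11213 mod 16 = 13, 11213 mod 11 = 4, 11213 mod 13 = 7.

x ≡ 11213 (mod 38896).


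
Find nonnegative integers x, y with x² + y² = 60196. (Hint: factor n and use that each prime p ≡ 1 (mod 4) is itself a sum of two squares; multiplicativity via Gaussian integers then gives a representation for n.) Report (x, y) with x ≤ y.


Step 1: Factor n = 60196 = 2^2 · 101 · 149.
Step 2: Check the mod-4 condition on each prime factor: 2 = 2 (special); 101 ≡ 1 (mod 4), exponent 1; 149 ≡ 1 (mod 4), exponent 1.
All primes ≡ 3 (mod 4) appear to even exponent (or don't appear), so by the two-squares theorem n IS expressible as a sum of two squares.
Step 3: Build a representation. Group n = k² · m with k = 2 and m = 101 · 149 = 15049 (a product of primes ≡ 1 (mod 4)); a representation of m scales to one of n via (k·x)² + (k·y)² = k²(x² + y²). Each prime p ≡ 1 (mod 4) is itself a sum of two squares; find a² by testing p − a² for a perfect square:
  101: 101 − 1² = 100 = 10² ⇒ 101 = 1² + 10².
  149: 149 − 1² = 148, 149 − 2² = 145, 149 − 3² = 140, 149 − 4² = 133, 149 − 5² = 124, 149 − 6² = 113, 149 − 7² = 100 = 10² ⇒ 149 = 7² + 10².
  Combine using the Brahmagupta–Fibonacci identity (a² + b²)(c² + d²) = (ac − bd)² + (ad + bc)² = (ac + bd)² + (ad − bc)²:
  101 · 149 = 15049: from (1² + 10²)(7² + 10²), take (1·7 − 10·10, 1·10 + 10·7) = (7 − 100, 10 + 70) = (-93, 80); dropping signs (only squares matter) gives (93, 80); check 93² + 80² = 8649 + 6400 = 15049 ✓.
  Scale by k = 2: (2·93, 2·80) = (186, 160).
Step 4: Order so x ≤ y and verify: 160² + 186² = 25600 + 34596 = 60196 = n. ✓

n = 60196 = 160² + 186² (one valid representation with x ≤ y).


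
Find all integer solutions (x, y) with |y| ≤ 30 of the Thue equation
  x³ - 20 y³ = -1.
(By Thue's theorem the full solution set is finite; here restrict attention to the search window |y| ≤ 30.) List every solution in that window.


The equation is x³ - 20y³ = -1. For fixed y, x³ = 20·y³ − 1, so a solution requires the RHS to be a perfect cube.
Strategy: iterate y from -30 to 30, compute RHS = 20·y³ − 1, and check whether it is a (positive or negative) perfect cube.
Check small values of y:
  y = 0: RHS = -1 = (-1)³ ⇒ x = -1 works.
  y = 1: RHS = 19 is not a perfect cube.
  y = -1: RHS = -21 is not a perfect cube.
  y = 2: RHS = 159 is not a perfect cube.
  y = -2: RHS = -161 is not a perfect cube.
  y = 3: RHS = 539 is not a perfect cube.
  y = -3: RHS = -541 is not a perfect cube.
Continuing, at y = 7: RHS = 6859 = (19)³ ⇒ x = 19 works.
Searching the remaining y in |y| ≤ 30 finds no further solutions.
Collected solutions: (-1, 0), (19, 7).

Solutions (with |y| ≤ 30): (-1, 0), (19, 7).


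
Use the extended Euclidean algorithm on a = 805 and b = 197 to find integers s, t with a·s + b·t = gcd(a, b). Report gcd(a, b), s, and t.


Euclidean algorithm on (805, 197) — divide until remainder is 0:
  805 = 4 · 197 + 17
  197 = 11 · 17 + 10
  17 = 1 · 10 + 7
  10 = 1 · 7 + 3
  7 = 2 · 3 + 1
  3 = 3 · 1 + 0
gcd(805, 197) = 1.
Track Bezout coefficients alongside the remainders: start with r₀ = 805 = a·1 + b·0 (s = 1, t = 0) and r₁ = 197 = a·0 + b·1 (s = 0, t = 1); each new remainder r_{k+1} = r_{k-1} − q_k·r_k inherits s_{k+1} = s_{k-1} − q_k·s_k, t_{k+1} = t_{k-1} − q_k·t_k, so r_k = a·s_k + b·t_k at every step:
  q = 4: r = 17, s = 1 − 4·0 = 1, t = 0 − 4·1 = -4  (check: 805·1 + 197·(-4) = 17)
  q = 11: r = 10, s = 0 − 11·1 = -11, t = 1 − 11·(-4) = 45  (check: 805·(-11) + 197·45 = 10)
  q = 1: r = 7, s = 1 − 1·(-11) = 12, t = -4 − 1·45 = -49  (check: 805·12 + 197·(-49) = 7)
  q = 1: r = 3, s = -11 − 1·12 = -23, t = 45 − 1·(-49) = 94  (check: 805·(-23) + 197·94 = 3)
  q = 2: r = 1, s = 12 − 2·(-23) = 58, t = -49 − 2·94 = -237  (check: 805·58 + 197·(-237) = 1)
The row with r = 1 (the gcd) gives the Bezout coefficients s = 58, t = -237.
Result: 805 · (58) + 197 · (-237) = 1.

gcd(805, 197) = 1; s = 58, t = -237 (check: 805·58 + 197·(-237) = 1).


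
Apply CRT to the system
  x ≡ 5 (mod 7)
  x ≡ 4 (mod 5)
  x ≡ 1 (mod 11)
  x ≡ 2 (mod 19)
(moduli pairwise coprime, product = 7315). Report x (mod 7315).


Product of moduli M = 7 · 5 · 11 · 19 = 7315.
Merge one congruence at a time:
  Start: x ≡ 5 (mod 7).
  Combine with x ≡ 4 (mod 5); new modulus lcm = 35.
    Write x = 5 + 7·t and substitute into x ≡ 4 (mod 5): 7·t ≡ 4 − 5 = -1 (mod 5).
    Reduce coefficients mod 5: 2·t ≡ 4 (mod 5).
    The inverse of 2 mod 5 is 3 (since 2·3 = 6 = 1·5 + 1), so t ≡ 3·4 = 12 ≡ 2 (mod 5).
    Then x = 5 + 7·2 = 19, valid modulo lcm(7, 5) = 35: x ≡ 19 (mod 35).
  Combine with x ≡ 1 (mod 11); new modulus lcm = 385.
    Write x = 19 + 35·t and substitute into x ≡ 1 (mod 11): 35·t ≡ 1 − 19 = -18 (mod 11).
    Reduce coefficients mod 11: 2·t ≡ 4 (mod 11).
    The inverse of 2 mod 11 is 6 (since 2·6 = 12 = 1·11 + 1), so t ≡ 6·4 = 24 ≡ 2 (mod 11).
    Then x = 19 + 35·2 = 89, valid modulo lcm(35, 11) = 385: x ≡ 89 (mod 385).
  Combine with x ≡ 2 (mod 19); new modulus lcm = 7315.
    Write x = 89 + 385·t and substitute into x ≡ 2 (mod 19): 385·t ≡ 2 − 89 = -87 (mod 19).
    Reduce coefficients mod 19: 5·t ≡ 8 (mod 19).
    The inverse of 5 mod 19 is 4 (since 5·4 = 20 = 1·19 + 1), so t ≡ 4·8 = 32 ≡ 13 (mod 19).
    Then x = 89 + 385·13 = 5094, valid modulo lcm(385, 19) = 7315: x ≡ 5094 (mod 7315).
Verify against each original: 5094 mod 7 = 5, 5094 mod 5 = 4, 5094 mod 11 = 1, 5094 mod 19 = 2.

x ≡ 5094 (mod 7315).


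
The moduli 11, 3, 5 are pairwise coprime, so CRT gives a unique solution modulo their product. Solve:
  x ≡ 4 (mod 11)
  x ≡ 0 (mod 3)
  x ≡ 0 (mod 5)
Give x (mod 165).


Moduli 11, 3, 5 are pairwise coprime; by CRT there is a unique solution modulo M = 11 · 3 · 5 = 165.
Solve pairwise, accumulating the modulus:
  Start with x ≡ 4 (mod 11).
  Combine with x ≡ 0 (mod 3): since gcd(11, 3) = 1, we get a unique residue mod 33.
    Write x = 4 + 11·t and substitute into x ≡ 0 (mod 3): 11·t ≡ 0 − 4 = -4 (mod 3).
    Reduce coefficients mod 3: 2·t ≡ 2 (mod 3).
    The inverse of 2 mod 3 is 2 (since 2·2 = 4 = 1·3 + 1), so t ≡ 2·2 = 4 ≡ 1 (mod 3).
    Then x = 4 + 11·1 = 15, valid modulo lcm(11, 3) = 33: x ≡ 15 (mod 33).
  Combine with x ≡ 0 (mod 5): since gcd(33, 5) = 1, we get a unique residue mod 165.
    Write x = 15 + 33·t and substitute into x ≡ 0 (mod 5): 33·t ≡ 0 − 15 = -15 (mod 5).
    Reduce coefficients mod 5: 3·t ≡ 0 (mod 5).
    The inverse of 3 mod 5 is 2 (since 3·2 = 6 = 1·5 + 1), so t ≡ 2·0 = 0 ≡ 0 (mod 5).
    Then x = 15 + 33·0 = 15, valid modulo lcm(33, 5) = 165: x ≡ 15 (mod 165).
Verify: 15 mod 11 = 4 ✓, 15 mod 3 = 0 ✓, 15 mod 5 = 0 ✓.

x ≡ 15 (mod 165).


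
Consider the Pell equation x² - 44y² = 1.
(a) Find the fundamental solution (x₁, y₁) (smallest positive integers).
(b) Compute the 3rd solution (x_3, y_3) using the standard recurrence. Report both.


Step 1: Find the fundamental solution (x₁, y₁) of x² - 44y² = 1.
  Expand √44 as a continued fraction. a₀ = ⌊√44⌋ = 6; iterate m_{k+1} = d_k·a_k − m_k, d_{k+1} = (44 − m_{k+1}²)/d_k, a_{k+1} = ⌊(a₀ + m_{k+1})/d_{k+1}⌋ (starting m₀ = 0, d₀ = 1), with convergents p_k = a_k·p_{k-1} + p_{k-2}, q_k = a_k·q_{k-1} + q_{k-2} (p₋₁ = 1, q₋₁ = 0):
  k = 0: a₀ = 6; p₀/q₀ = 6/1; p₀² − 44·q₀² = 36 − 44 = -8.
  k = 1: m = 6, d = 8, a = ⌊(6 + 6)/8⌋ = 1; p/q = (1·6 + 1)/(1·1 + 0) = 7/1; p² − 44·q² = 49 − 44 = 5.
  k = 2: m = 2, d = 5, a = ⌊(6 + 2)/5⌋ = 1; p/q = (1·7 + 6)/(1·1 + 1) = 13/2; p² − 44·q² = 169 − 176 = -7.
  k = 3: m = 3, d = 7, a = ⌊(6 + 3)/7⌋ = 1; p/q = (1·13 + 7)/(1·2 + 1) = 20/3; p² − 44·q² = 400 − 396 = 4.
  k = 4: m = 4, d = 4, a = ⌊(6 + 4)/4⌋ = 2; p/q = (2·20 + 13)/(2·3 + 2) = 53/8; p² − 44·q² = 2809 − 2816 = -7.
  k = 5: m = 4, d = 7, a = ⌊(6 + 4)/7⌋ = 1; p/q = (1·53 + 20)/(1·8 + 3) = 73/11; p² − 44·q² = 5329 − 5324 = 5.
  k = 6: m = 3, d = 5, a = ⌊(6 + 3)/5⌋ = 1; p/q = (1·73 + 53)/(1·11 + 8) = 126/19; p² − 44·q² = 15876 − 15884 = -8.
  k = 7: m = 2, d = 8, a = ⌊(6 + 2)/8⌋ = 1; p/q = (1·126 + 73)/(1·19 + 11) = 199/30; p² − 44·q² = 39601 − 39600 = 1.
  The first convergent with p² − 44·q² = 1 gives the fundamental solution (x₁, y₁) = (199, 30).
Step 2: Apply the recurrence (x_{n+1}, y_{n+1}) = (x₁x_n + 44y₁y_n, x₁y_n + y₁x_n) repeatedly.
  From (x_1, y_1) = (199, 30): x_2 = 199·199 + 44·30·30 = 79201; y_2 = 199·30 + 30·199 = 11940.
  From (x_2, y_2) = (79201, 11940): x_3 = 199·79201 + 44·30·11940 = 31521799; y_3 = 199·11940 + 30·79201 = 4752090.
Step 3: Verify x_3² - 44·y_3² = 993623812196401 - 993623812196400 = 1 (should be 1). ✓

(x_1, y_1) = (199, 30); (x_3, y_3) = (31521799, 4752090).


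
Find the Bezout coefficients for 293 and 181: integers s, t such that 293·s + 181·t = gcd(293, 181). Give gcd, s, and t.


Euclidean algorithm on (293, 181) — divide until remainder is 0:
  293 = 1 · 181 + 112
  181 = 1 · 112 + 69
  112 = 1 · 69 + 43
  69 = 1 · 43 + 26
  43 = 1 · 26 + 17
  26 = 1 · 17 + 9
  17 = 1 · 9 + 8
  9 = 1 · 8 + 1
  8 = 8 · 1 + 0
gcd(293, 181) = 1.
Track Bezout coefficients alongside the remainders: start with r₀ = 293 = a·1 + b·0 (s = 1, t = 0) and r₁ = 181 = a·0 + b·1 (s = 0, t = 1); each new remainder r_{k+1} = r_{k-1} − q_k·r_k inherits s_{k+1} = s_{k-1} − q_k·s_k, t_{k+1} = t_{k-1} − q_k·t_k, so r_k = a·s_k + b·t_k at every step:
  q = 1: r = 112, s = 1 − 1·0 = 1, t = 0 − 1·1 = -1  (check: 293·1 + 181·(-1) = 112)
  q = 1: r = 69, s = 0 − 1·1 = -1, t = 1 − 1·(-1) = 2  (check: 293·(-1) + 181·2 = 69)
  q = 1: r = 43, s = 1 − 1·(-1) = 2, t = -1 − 1·2 = -3  (check: 293·2 + 181·(-3) = 43)
  q = 1: r = 26, s = -1 − 1·2 = -3, t = 2 − 1·(-3) = 5  (check: 293·(-3) + 181·5 = 26)
  q = 1: r = 17, s = 2 − 1·(-3) = 5, t = -3 − 1·5 = -8  (check: 293·5 + 181·(-8) = 17)
  q = 1: r = 9, s = -3 − 1·5 = -8, t = 5 − 1·(-8) = 13  (check: 293·(-8) + 181·13 = 9)
  q = 1: r = 8, s = 5 − 1·(-8) = 13, t = -8 − 1·13 = -21  (check: 293·13 + 181·(-21) = 8)
  q = 1: r = 1, s = -8 − 1·13 = -21, t = 13 − 1·(-21) = 34  (check: 293·(-21) + 181·34 = 1)
The row with r = 1 (the gcd) gives the Bezout coefficients s = -21, t = 34.
Result: 293 · (-21) + 181 · (34) = 1.

gcd(293, 181) = 1; s = -21, t = 34 (check: 293·(-21) + 181·34 = 1).


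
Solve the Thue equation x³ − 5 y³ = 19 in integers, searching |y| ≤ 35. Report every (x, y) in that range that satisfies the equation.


The equation is x³ - 5y³ = 19. For fixed y, x³ = 5·y³ + 19, so a solution requires the RHS to be a perfect cube.
Strategy: iterate y from -35 to 35, compute RHS = 5·y³ + 19, and check whether it is a (positive or negative) perfect cube.
Check small values of y:
  y = 0: RHS = 19 is not a perfect cube.
  y = 1: RHS = 24 is not a perfect cube.
  y = -1: RHS = 14 is not a perfect cube.
  y = 2: RHS = 59 is not a perfect cube.
  y = -2: RHS = -21 is not a perfect cube.
  y = 3: RHS = 154 is not a perfect cube.
  y = -3: RHS = -116 is not a perfect cube.
Continuing the search up to |y| = 35 finds no solutions either.
No (x, y) in the scanned range satisfies the equation.

No integer solutions with |y| ≤ 35.


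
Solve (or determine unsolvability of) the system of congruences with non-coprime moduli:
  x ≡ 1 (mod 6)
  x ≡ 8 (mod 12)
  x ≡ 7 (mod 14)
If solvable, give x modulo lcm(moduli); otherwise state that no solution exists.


Moduli 6, 12, 14 are not pairwise coprime, so CRT works modulo lcm(m_i) when all pairwise compatibility conditions hold.
Pairwise compatibility: gcd(m_i, m_j) must divide a_i - a_j for every pair.
Merge one congruence at a time:
  Start: x ≡ 1 (mod 6).
  Combine with x ≡ 8 (mod 12): gcd(6, 12) = 6, and 8 - 1 = 7 is NOT divisible by 6.
    ⇒ system is inconsistent (no integer solution).

No solution (the system is inconsistent).


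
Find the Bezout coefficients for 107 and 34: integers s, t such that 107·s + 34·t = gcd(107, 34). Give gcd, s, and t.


Euclidean algorithm on (107, 34) — divide until remainder is 0:
  107 = 3 · 34 + 5
  34 = 6 · 5 + 4
  5 = 1 · 4 + 1
  4 = 4 · 1 + 0
gcd(107, 34) = 1.
Track Bezout coefficients alongside the remainders: start with r₀ = 107 = a·1 + b·0 (s = 1, t = 0) and r₁ = 34 = a·0 + b·1 (s = 0, t = 1); each new remainder r_{k+1} = r_{k-1} − q_k·r_k inherits s_{k+1} = s_{k-1} − q_k·s_k, t_{k+1} = t_{k-1} − q_k·t_k, so r_k = a·s_k + b·t_k at every step:
  q = 3: r = 5, s = 1 − 3·0 = 1, t = 0 − 3·1 = -3  (check: 107·1 + 34·(-3) = 5)
  q = 6: r = 4, s = 0 − 6·1 = -6, t = 1 − 6·(-3) = 19  (check: 107·(-6) + 34·19 = 4)
  q = 1: r = 1, s = 1 − 1·(-6) = 7, t = -3 − 1·19 = -22  (check: 107·7 + 34·(-22) = 1)
The row with r = 1 (the gcd) gives the Bezout coefficients s = 7, t = -22.
Result: 107 · (7) + 34 · (-22) = 1.

gcd(107, 34) = 1; s = 7, t = -22 (check: 107·7 + 34·(-22) = 1).
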